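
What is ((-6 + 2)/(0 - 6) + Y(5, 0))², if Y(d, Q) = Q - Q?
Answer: 4/9 ≈ 0.44444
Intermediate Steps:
Y(d, Q) = 0
((-6 + 2)/(0 - 6) + Y(5, 0))² = ((-6 + 2)/(0 - 6) + 0)² = (-4/(-6) + 0)² = (-4*(-⅙) + 0)² = (⅔ + 0)² = (⅔)² = 4/9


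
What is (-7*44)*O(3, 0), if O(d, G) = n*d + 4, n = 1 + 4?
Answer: -5852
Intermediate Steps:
n = 5
O(d, G) = 4 + 5*d (O(d, G) = 5*d + 4 = 4 + 5*d)
(-7*44)*O(3, 0) = (-7*44)*(4 + 5*3) = -308*(4 + 15) = -308*19 = -5852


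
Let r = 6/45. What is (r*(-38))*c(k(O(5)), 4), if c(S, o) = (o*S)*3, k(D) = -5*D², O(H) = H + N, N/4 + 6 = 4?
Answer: 2736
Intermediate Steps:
N = -8 (N = -24 + 4*4 = -24 + 16 = -8)
O(H) = -8 + H (O(H) = H - 8 = -8 + H)
r = 2/15 (r = 6*(1/45) = 2/15 ≈ 0.13333)
c(S, o) = 3*S*o (c(S, o) = (S*o)*3 = 3*S*o)
(r*(-38))*c(k(O(5)), 4) = ((2/15)*(-38))*(3*(-5*(-8 + 5)²)*4) = -76*(-5*(-3)²)*4/5 = -76*(-5*9)*4/5 = -76*(-45)*4/5 = -76/15*(-540) = 2736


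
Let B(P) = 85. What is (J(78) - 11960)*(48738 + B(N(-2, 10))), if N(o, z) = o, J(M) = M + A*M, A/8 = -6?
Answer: -762908198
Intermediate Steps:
A = -48 (A = 8*(-6) = -48)
J(M) = -47*M (J(M) = M - 48*M = -47*M)
(J(78) - 11960)*(48738 + B(N(-2, 10))) = (-47*78 - 11960)*(48738 + 85) = (-3666 - 11960)*48823 = -15626*48823 = -762908198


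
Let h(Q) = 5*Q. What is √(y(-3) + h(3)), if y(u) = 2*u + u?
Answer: √6 ≈ 2.4495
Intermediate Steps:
y(u) = 3*u
√(y(-3) + h(3)) = √(3*(-3) + 5*3) = √(-9 + 15) = √6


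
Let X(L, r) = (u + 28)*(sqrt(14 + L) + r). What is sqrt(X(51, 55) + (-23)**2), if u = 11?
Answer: sqrt(2674 + 39*sqrt(65)) ≈ 54.667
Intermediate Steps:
X(L, r) = 39*r + 39*sqrt(14 + L) (X(L, r) = (11 + 28)*(sqrt(14 + L) + r) = 39*(r + sqrt(14 + L)) = 39*r + 39*sqrt(14 + L))
sqrt(X(51, 55) + (-23)**2) = sqrt((39*55 + 39*sqrt(14 + 51)) + (-23)**2) = sqrt((2145 + 39*sqrt(65)) + 529) = sqrt(2674 + 39*sqrt(65))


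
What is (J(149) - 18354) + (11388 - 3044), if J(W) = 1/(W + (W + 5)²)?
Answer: -238888649/23865 ≈ -10010.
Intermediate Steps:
J(W) = 1/(W + (5 + W)²)
(J(149) - 18354) + (11388 - 3044) = (1/(149 + (5 + 149)²) - 18354) + (11388 - 3044) = (1/(149 + 154²) - 18354) + 8344 = (1/(149 + 23716) - 18354) + 8344 = (1/23865 - 18354) + 8344 = -438018209/23865 + 8344 = -238888649/23865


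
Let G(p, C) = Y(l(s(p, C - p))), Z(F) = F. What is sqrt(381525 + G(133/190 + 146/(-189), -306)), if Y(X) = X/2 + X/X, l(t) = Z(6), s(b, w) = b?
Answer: sqrt(381529) ≈ 617.68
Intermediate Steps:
l(t) = 6
Y(X) = 1 + X/2 (Y(X) = X*(1/2) + 1 = X/2 + 1 = 1 + X/2)
G(p, C) = 4 (G(p, C) = 1 + (1/2)*6 = 1 + 3 = 4)
sqrt(381525 + G(133/190 + 146/(-189), -306)) = sqrt(381525 + 4) = sqrt(381529)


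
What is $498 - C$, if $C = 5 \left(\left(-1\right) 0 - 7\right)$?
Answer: $533$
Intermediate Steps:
$C = -35$ ($C = 5 \left(0 - 7\right) = 5 \left(-7\right) = -35$)
$498 - C = 498 - -35 = 498 + 35 = 533$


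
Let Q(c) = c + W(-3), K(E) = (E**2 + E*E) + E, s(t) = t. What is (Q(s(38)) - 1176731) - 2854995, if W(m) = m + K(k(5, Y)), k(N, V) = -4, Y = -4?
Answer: -4031663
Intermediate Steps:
K(E) = E + 2*E**2 (K(E) = (E**2 + E**2) + E = 2*E**2 + E = E + 2*E**2)
W(m) = 28 + m (W(m) = m - 4*(1 + 2*(-4)) = m - 4*(1 - 8) = m - 4*(-7) = m + 28 = 28 + m)
Q(c) = 25 + c (Q(c) = c + (28 - 3) = c + 25 = 25 + c)
(Q(s(38)) - 1176731) - 2854995 = ((25 + 38) - 1176731) - 2854995 = (63 - 1176731) - 2854995 = -1176668 - 2854995 = -4031663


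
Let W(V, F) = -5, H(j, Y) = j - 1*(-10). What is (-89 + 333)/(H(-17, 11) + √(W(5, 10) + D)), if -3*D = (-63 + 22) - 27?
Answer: -2562/47 - 122*√159/47 ≈ -87.242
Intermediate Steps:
H(j, Y) = 10 + j (H(j, Y) = j + 10 = 10 + j)
D = 68/3 (D = -((-63 + 22) - 27)/3 = -(-41 - 27)/3 = -⅓*(-68) = 68/3 ≈ 22.667)
(-89 + 333)/(H(-17, 11) + √(W(5, 10) + D)) = (-89 + 333)/((10 - 17) + √(-5 + 68/3)) = 244/(-7 + √(53/3)) = 244/(-7 + √159/3)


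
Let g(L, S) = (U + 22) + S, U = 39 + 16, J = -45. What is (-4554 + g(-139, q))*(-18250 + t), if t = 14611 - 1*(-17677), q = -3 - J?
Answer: -62258530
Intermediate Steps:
q = 42 (q = -3 - 1*(-45) = -3 + 45 = 42)
U = 55
t = 32288 (t = 14611 + 17677 = 32288)
g(L, S) = 77 + S (g(L, S) = (55 + 22) + S = 77 + S)
(-4554 + g(-139, q))*(-18250 + t) = (-4554 + (77 + 42))*(-18250 + 32288) = (-4554 + 119)*14038 = -4435*14038 = -62258530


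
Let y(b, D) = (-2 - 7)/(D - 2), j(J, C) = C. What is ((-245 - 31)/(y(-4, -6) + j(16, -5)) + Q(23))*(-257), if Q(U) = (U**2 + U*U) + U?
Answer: -9179783/31 ≈ -2.9612e+5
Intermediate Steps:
y(b, D) = -9/(-2 + D)
Q(U) = U + 2*U**2 (Q(U) = (U**2 + U**2) + U = 2*U**2 + U = U + 2*U**2)
((-245 - 31)/(y(-4, -6) + j(16, -5)) + Q(23))*(-257) = ((-245 - 31)/(-9/(-2 - 6) - 5) + 23*(1 + 2*23))*(-257) = (-276/(-9/(-8) - 5) + 23*(1 + 46))*(-257) = (-276/(-9*(-1/8) - 5) + 23*47)*(-257) = (-276/(9/8 - 5) + 1081)*(-257) = (-276/(-31/8) + 1081)*(-257) = (-276*(-8/31) + 1081)*(-257) = (2208/31 + 1081)*(-257) = (35719/31)*(-257) = -9179783/31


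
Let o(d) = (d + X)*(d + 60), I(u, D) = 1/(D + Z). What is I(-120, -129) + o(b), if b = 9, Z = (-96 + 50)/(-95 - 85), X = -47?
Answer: -30381204/11587 ≈ -2622.0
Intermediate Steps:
Z = 23/90 (Z = -46/(-180) = -46*(-1/180) = 23/90 ≈ 0.25556)
I(u, D) = 1/(23/90 + D) (I(u, D) = 1/(D + 23/90) = 1/(23/90 + D))
o(d) = (-47 + d)*(60 + d) (o(d) = (d - 47)*(d + 60) = (-47 + d)*(60 + d))
I(-120, -129) + o(b) = 90/(23 + 90*(-129)) + (-2820 + 9**2 + 13*9) = 90/(23 - 11610) + (-2820 + 81 + 117) = 90/(-11587) - 2622 = 90*(-1/11587) - 2622 = -90/11587 - 2622 = -30381204/11587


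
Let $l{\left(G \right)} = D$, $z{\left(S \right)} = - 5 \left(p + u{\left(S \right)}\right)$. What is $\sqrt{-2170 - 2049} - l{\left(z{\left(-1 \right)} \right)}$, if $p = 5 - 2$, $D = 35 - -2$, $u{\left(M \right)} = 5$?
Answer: $-37 + i \sqrt{4219} \approx -37.0 + 64.954 i$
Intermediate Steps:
$D = 37$ ($D = 35 + 2 = 37$)
$p = 3$ ($p = 5 - 2 = 3$)
$z{\left(S \right)} = -40$ ($z{\left(S \right)} = - 5 \left(3 + 5\right) = \left(-5\right) 8 = -40$)
$l{\left(G \right)} = 37$
$\sqrt{-2170 - 2049} - l{\left(z{\left(-1 \right)} \right)} = \sqrt{-2170 - 2049} - 37 = \sqrt{-4219} - 37 = i \sqrt{4219} - 37 = -37 + i \sqrt{4219}$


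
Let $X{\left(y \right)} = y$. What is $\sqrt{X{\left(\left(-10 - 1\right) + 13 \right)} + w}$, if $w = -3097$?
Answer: $i \sqrt{3095} \approx 55.633 i$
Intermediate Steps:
$\sqrt{X{\left(\left(-10 - 1\right) + 13 \right)} + w} = \sqrt{\left(\left(-10 - 1\right) + 13\right) - 3097} = \sqrt{\left(-11 + 13\right) - 3097} = \sqrt{2 - 3097} = \sqrt{-3095} = i \sqrt{3095}$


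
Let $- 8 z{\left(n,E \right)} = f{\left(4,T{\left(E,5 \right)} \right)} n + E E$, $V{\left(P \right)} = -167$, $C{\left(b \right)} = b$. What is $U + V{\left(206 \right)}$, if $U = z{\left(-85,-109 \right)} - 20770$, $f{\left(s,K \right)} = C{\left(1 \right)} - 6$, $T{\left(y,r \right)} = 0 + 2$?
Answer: $- \frac{89901}{4} \approx -22475.0$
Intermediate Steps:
$T{\left(y,r \right)} = 2$
$f{\left(s,K \right)} = -5$ ($f{\left(s,K \right)} = 1 - 6 = -5$)
$z{\left(n,E \right)} = - \frac{E^{2}}{8} + \frac{5 n}{8}$ ($z{\left(n,E \right)} = - \frac{- 5 n + E E}{8} = - \frac{- 5 n + E^{2}}{8} = - \frac{E^{2} - 5 n}{8} = - \frac{E^{2}}{8} + \frac{5 n}{8}$)
$U = - \frac{89233}{4}$ ($U = \left(- \frac{\left(-109\right)^{2}}{8} + \frac{5}{8} \left(-85\right)\right) - 20770 = \left(\left(- \frac{1}{8}\right) 11881 - \frac{425}{8}\right) - 20770 = \left(- \frac{11881}{8} - \frac{425}{8}\right) - 20770 = - \frac{6153}{4} - 20770 = - \frac{89233}{4} \approx -22308.0$)
$U + V{\left(206 \right)} = - \frac{89233}{4} - 167 = - \frac{89901}{4}$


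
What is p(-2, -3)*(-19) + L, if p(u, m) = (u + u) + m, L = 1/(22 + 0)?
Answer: 2927/22 ≈ 133.05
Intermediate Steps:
L = 1/22 ≈ 0.045455
p(u, m) = m + 2*u (p(u, m) = 2*u + m = m + 2*u)
p(-2, -3)*(-19) + L = (-3 + 2*(-2))*(-19) + 1/22 = (-3 - 4)*(-19) + 1/22 = -7*(-19) + 1/22 = 133 + 1/22 = 2927/22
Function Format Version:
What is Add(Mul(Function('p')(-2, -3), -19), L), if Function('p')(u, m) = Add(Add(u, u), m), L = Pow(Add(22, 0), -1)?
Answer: Rational(2927, 22) ≈ 133.05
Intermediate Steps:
L = Rational(1, 22) (L = Pow(22, -1) = Rational(1, 22) ≈ 0.045455)
Function('p')(u, m) = Add(m, Mul(2, u)) (Function('p')(u, m) = Add(Mul(2, u), m) = Add(m, Mul(2, u)))
Add(Mul(Function('p')(-2, -3), -19), L) = Add(Mul(Add(-3, Mul(2, -2)), -19), Rational(1, 22)) = Add(Mul(Add(-3, -4), -19), Rational(1, 22)) = Add(Mul(-7, -19), Rational(1, 22)) = Add(133, Rational(1, 22)) = Rational(2927, 22)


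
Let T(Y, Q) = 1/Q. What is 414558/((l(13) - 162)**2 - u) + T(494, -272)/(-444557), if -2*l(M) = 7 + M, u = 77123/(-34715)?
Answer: 1740198649794524563/124194691353861232 ≈ 14.012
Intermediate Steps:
u = -77123/34715 (u = 77123*(-1/34715) = -77123/34715 ≈ -2.2216)
l(M) = -7/2 - M/2 (l(M) = -(7 + M)/2 = -7/2 - M/2)
414558/((l(13) - 162)**2 - u) + T(494, -272)/(-444557) = 414558/(((-7/2 - 1/2*13) - 162)**2 - 1*(-77123/34715)) + 1/(-272*(-444557)) = 414558/(((-7/2 - 13/2) - 162)**2 + 77123/34715) - 1/272*(-1/444557) = 414558/((-10 - 162)**2 + 77123/34715) + 1/120919504 = 414558/((-172)**2 + 77123/34715) + 1/120919504 = 414558/(29584 + 77123/34715) + 1/120919504 = 414558/(1027085683/34715) + 1/120919504 = 414558*(34715/1027085683) + 1/120919504 = 14391380970/1027085683 + 1/120919504 = 1740198649794524563/124194691353861232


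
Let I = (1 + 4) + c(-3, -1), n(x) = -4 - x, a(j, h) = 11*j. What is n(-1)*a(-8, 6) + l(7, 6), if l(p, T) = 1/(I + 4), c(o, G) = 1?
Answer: 2641/10 ≈ 264.10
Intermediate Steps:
I = 6 (I = (1 + 4) + 1 = 5 + 1 = 6)
l(p, T) = ⅒ (l(p, T) = 1/(6 + 4) = 1/10 = ⅒)
n(-1)*a(-8, 6) + l(7, 6) = (-4 - 1*(-1))*(11*(-8)) + ⅒ = (-4 + 1)*(-88) + ⅒ = -3*(-88) + ⅒ = 264 + ⅒ = 2641/10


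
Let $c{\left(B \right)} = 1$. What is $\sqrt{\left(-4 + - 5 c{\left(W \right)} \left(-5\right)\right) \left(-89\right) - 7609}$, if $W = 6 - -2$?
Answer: $i \sqrt{9478} \approx 97.355 i$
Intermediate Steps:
$W = 8$ ($W = 6 + 2 = 8$)
$\sqrt{\left(-4 + - 5 c{\left(W \right)} \left(-5\right)\right) \left(-89\right) - 7609} = \sqrt{\left(-4 + \left(-5\right) 1 \left(-5\right)\right) \left(-89\right) - 7609} = \sqrt{\left(-4 - -25\right) \left(-89\right) - 7609} = \sqrt{\left(-4 + 25\right) \left(-89\right) - 7609} = \sqrt{21 \left(-89\right) - 7609} = \sqrt{-1869 - 7609} = \sqrt{-9478} = i \sqrt{9478}$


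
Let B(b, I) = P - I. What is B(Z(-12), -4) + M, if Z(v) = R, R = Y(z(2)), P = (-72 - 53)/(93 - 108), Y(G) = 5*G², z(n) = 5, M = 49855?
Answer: 149602/3 ≈ 49867.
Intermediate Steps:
P = 25/3 (P = -125/(-15) = -125*(-1/15) = 25/3 ≈ 8.3333)
R = 125 (R = 5*5² = 5*25 = 125)
Z(v) = 125
B(b, I) = 25/3 - I
B(Z(-12), -4) + M = (25/3 - 1*(-4)) + 49855 = (25/3 + 4) + 49855 = 37/3 + 49855 = 149602/3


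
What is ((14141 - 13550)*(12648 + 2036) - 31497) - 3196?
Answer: 8643551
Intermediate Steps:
((14141 - 13550)*(12648 + 2036) - 31497) - 3196 = (591*14684 - 31497) - 3196 = (8678244 - 31497) - 3196 = 8646747 - 3196 = 8643551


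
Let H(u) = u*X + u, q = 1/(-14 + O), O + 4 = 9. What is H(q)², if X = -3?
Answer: 4/81 ≈ 0.049383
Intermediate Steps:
O = 5 (O = -4 + 9 = 5)
q = -⅑ (q = 1/(-14 + 5) = 1/(-9) = -⅑ ≈ -0.11111)
H(u) = -2*u (H(u) = u*(-3) + u = -3*u + u = -2*u)
H(q)² = (-2*(-⅑))² = (2/9)² = 4/81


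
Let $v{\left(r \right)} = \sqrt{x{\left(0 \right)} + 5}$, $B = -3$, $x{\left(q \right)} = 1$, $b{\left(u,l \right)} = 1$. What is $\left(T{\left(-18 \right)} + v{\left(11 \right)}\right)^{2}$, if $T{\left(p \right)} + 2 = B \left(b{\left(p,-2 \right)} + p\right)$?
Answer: $\left(49 + \sqrt{6}\right)^{2} \approx 2647.1$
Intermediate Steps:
$T{\left(p \right)} = -5 - 3 p$ ($T{\left(p \right)} = -2 - 3 \left(1 + p\right) = -2 - \left(3 + 3 p\right) = -5 - 3 p$)
$v{\left(r \right)} = \sqrt{6}$ ($v{\left(r \right)} = \sqrt{1 + 5} = \sqrt{6}$)
$\left(T{\left(-18 \right)} + v{\left(11 \right)}\right)^{2} = \left(\left(-5 - -54\right) + \sqrt{6}\right)^{2} = \left(\left(-5 + 54\right) + \sqrt{6}\right)^{2} = \left(49 + \sqrt{6}\right)^{2}$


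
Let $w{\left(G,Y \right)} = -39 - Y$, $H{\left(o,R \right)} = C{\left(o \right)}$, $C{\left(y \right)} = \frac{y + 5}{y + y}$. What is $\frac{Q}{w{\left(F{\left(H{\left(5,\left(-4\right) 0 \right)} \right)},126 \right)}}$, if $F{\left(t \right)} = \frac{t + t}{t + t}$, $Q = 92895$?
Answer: $-563$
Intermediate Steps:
$C{\left(y \right)} = \frac{5 + y}{2 y}$
$H{\left(o,R \right)} = \frac{5 + o}{2 o}$
$F{\left(t \right)} = 1$ ($F{\left(t \right)} = \frac{2 t}{2 t} = 2 t \frac{1}{2 t} = 1$)
$\frac{Q}{w{\left(F{\left(H{\left(5,\left(-4\right) 0 \right)} \right)},126 \right)}} = \frac{92895}{-39 - 126} = \frac{92895}{-165} = 92895 \left(- \frac{1}{165}\right) = -563$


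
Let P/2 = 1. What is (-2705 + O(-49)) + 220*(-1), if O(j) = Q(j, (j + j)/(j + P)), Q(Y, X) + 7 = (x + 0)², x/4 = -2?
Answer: -2868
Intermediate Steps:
x = -8 (x = 4*(-2) = -8)
P = 2 (P = 2*1 = 2)
Q(Y, X) = 57 (Q(Y, X) = -7 + (-8 + 0)² = -7 + (-8)² = -7 + 64 = 57)
O(j) = 57
(-2705 + O(-49)) + 220*(-1) = (-2705 + 57) + 220*(-1) = -2648 - 220 = -2868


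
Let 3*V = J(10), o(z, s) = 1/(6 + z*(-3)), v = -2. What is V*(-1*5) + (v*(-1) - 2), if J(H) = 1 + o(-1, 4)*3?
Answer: -20/9 ≈ -2.2222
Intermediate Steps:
o(z, s) = 1/(6 - 3*z)
J(H) = 4/3 (J(H) = 1 - 1/(-6 + 3*(-1))*3 = 1 - 1/(-6 - 3)*3 = 1 - 1/(-9)*3 = 1 - 1*(-⅑)*3 = 1 + (⅑)*3 = 1 + ⅓ = 4/3)
V = 4/9 (V = (⅓)*(4/3) = 4/9 ≈ 0.44444)
V*(-1*5) + (v*(-1) - 2) = 4*(-1*5)/9 + (-2*(-1) - 2) = (4/9)*(-5) + (2 - 2) = -20/9 + 0 = -20/9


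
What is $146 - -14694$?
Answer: $14840$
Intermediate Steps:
$146 - -14694 = 146 + 14694 = 14840$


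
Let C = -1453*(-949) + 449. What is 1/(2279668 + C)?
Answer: 1/3659014 ≈ 2.7330e-7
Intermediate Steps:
C = 1379346 (C = 1378897 + 449 = 1379346)
1/(2279668 + C) = 1/(2279668 + 1379346) = 1/3659014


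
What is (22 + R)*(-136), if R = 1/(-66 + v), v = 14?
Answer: -38862/13 ≈ -2989.4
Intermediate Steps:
R = -1/52 (R = 1/(-66 + 14) = 1/(-52) = -1/52 ≈ -0.019231)
(22 + R)*(-136) = (22 - 1/52)*(-136) = (1143/52)*(-136) = -38862/13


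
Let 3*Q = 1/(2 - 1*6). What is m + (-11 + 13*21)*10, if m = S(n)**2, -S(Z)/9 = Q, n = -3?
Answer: 41929/16 ≈ 2620.6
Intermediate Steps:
Q = -1/12 (Q = 1/(3*(2 - 1*6)) = 1/(3*(2 - 6)) = (1/3)/(-4) = (1/3)*(-1/4) = -1/12 ≈ -0.083333)
S(Z) = 3/4 (S(Z) = -9*(-1/12) = 3/4)
m = 9/16 (m = (3/4)**2 = 9/16 ≈ 0.56250)
m + (-11 + 13*21)*10 = 9/16 + (-11 + 13*21)*10 = 9/16 + (-11 + 273)*10 = 9/16 + 262*10 = 9/16 + 2620 = 41929/16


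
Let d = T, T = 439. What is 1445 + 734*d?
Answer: 323671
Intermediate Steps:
d = 439
1445 + 734*d = 1445 + 734*439 = 1445 + 322226 = 323671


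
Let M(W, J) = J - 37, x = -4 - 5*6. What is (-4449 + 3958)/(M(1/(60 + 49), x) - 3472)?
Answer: 491/3543 ≈ 0.13858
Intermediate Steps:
x = -34 (x = -4 - 30 = -34)
M(W, J) = -37 + J
(-4449 + 3958)/(M(1/(60 + 49), x) - 3472) = (-4449 + 3958)/((-37 - 34) - 3472) = -491/(-71 - 3472) = -491/(-3543) = -491*(-1/3543) = 491/3543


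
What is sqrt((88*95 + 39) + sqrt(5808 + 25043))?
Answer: sqrt(8399 + sqrt(30851)) ≈ 92.599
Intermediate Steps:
sqrt((88*95 + 39) + sqrt(5808 + 25043)) = sqrt((8360 + 39) + sqrt(30851)) = sqrt(8399 + sqrt(30851))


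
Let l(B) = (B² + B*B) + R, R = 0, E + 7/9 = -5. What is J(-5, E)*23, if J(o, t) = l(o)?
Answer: 1150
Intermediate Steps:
E = -52/9 (E = -7/9 - 5 = -52/9 ≈ -5.7778)
l(B) = 2*B² (l(B) = (B² + B*B) + 0 = (B² + B²) + 0 = 2*B² + 0 = 2*B²)
J(o, t) = 2*o²
J(-5, E)*23 = (2*(-5)²)*23 = (2*25)*23 = 50*23 = 1150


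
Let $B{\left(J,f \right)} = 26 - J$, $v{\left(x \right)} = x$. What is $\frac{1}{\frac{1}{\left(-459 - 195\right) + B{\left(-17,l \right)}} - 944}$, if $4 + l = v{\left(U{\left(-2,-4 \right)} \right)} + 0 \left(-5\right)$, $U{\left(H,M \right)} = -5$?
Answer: $- \frac{611}{576785} \approx -0.0010593$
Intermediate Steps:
$l = -9$ ($l = -4 + \left(-5 + 0 \left(-5\right)\right) = -4 + \left(-5 + 0\right) = -4 - 5 = -9$)
$\frac{1}{\frac{1}{\left(-459 - 195\right) + B{\left(-17,l \right)}} - 944} = \frac{1}{\frac{1}{\left(-459 - 195\right) + \left(26 - -17\right)} - 944} = \frac{1}{\frac{1}{-654 + \left(26 + 17\right)} - 944} = \frac{1}{\frac{1}{-654 + 43} - 944} = \frac{1}{\frac{1}{-611} - 944} = \frac{1}{- \frac{1}{611} - 944} = \frac{1}{- \frac{576785}{611}} = - \frac{611}{576785}$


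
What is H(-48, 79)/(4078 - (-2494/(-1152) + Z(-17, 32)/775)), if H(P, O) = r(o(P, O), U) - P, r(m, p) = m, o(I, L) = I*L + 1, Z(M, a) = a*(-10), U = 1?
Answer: -334175040/363927419 ≈ -0.91825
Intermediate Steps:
Z(M, a) = -10*a
o(I, L) = 1 + I*L
H(P, O) = 1 - P + O*P (H(P, O) = (1 + P*O) - P = (1 + O*P) - P = 1 - P + O*P)
H(-48, 79)/(4078 - (-2494/(-1152) + Z(-17, 32)/775)) = (1 - 1*(-48) + 79*(-48))/(4078 - (-2494/(-1152) - 10*32/775)) = (1 + 48 - 3792)/(4078 - (-2494*(-1/1152) - 320*1/775)) = -3743/(4078 - (1247/576 - 64/155)) = -3743/(4078 - 1*156421/89280) = -3743/(4078 - 156421/89280) = -3743/363927419/89280 = -3743*89280/363927419 = -334175040/363927419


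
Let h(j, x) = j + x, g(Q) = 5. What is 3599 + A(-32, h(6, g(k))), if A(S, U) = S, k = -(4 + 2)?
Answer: 3567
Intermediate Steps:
k = -6 (k = -1*6 = -6)
3599 + A(-32, h(6, g(k))) = 3599 - 32 = 3567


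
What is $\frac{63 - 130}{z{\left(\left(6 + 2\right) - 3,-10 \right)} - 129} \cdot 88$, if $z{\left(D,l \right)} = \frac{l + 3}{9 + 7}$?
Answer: $\frac{94336}{2071} \approx 45.551$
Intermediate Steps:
$z{\left(D,l \right)} = \frac{3}{16} + \frac{l}{16}$ ($z{\left(D,l \right)} = \frac{3 + l}{16} = \left(3 + l\right) \frac{1}{16} = \frac{3}{16} + \frac{l}{16}$)
$\frac{63 - 130}{z{\left(\left(6 + 2\right) - 3,-10 \right)} - 129} \cdot 88 = \frac{63 - 130}{\left(\frac{3}{16} + \frac{1}{16} \left(-10\right)\right) - 129} \cdot 88 = - \frac{67}{\left(\frac{3}{16} - \frac{5}{8}\right) - 129} \cdot 88 = - \frac{67}{- \frac{7}{16} - 129} \cdot 88 = - \frac{67}{- \frac{2071}{16}} \cdot 88 = \left(-67\right) \left(- \frac{16}{2071}\right) 88 = \frac{1072}{2071} \cdot 88 = \frac{94336}{2071}$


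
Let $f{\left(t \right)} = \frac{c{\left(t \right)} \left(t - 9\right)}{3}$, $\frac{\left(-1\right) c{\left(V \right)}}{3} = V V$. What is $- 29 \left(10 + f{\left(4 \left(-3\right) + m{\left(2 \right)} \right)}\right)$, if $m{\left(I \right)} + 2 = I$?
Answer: $-87986$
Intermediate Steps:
$c{\left(V \right)} = - 3 V^{2}$ ($c{\left(V \right)} = - 3 V V = - 3 V^{2}$)
$m{\left(I \right)} = -2 + I$
$f{\left(t \right)} = - t^{2} \left(-9 + t\right)$ ($f{\left(t \right)} = \frac{- 3 t^{2} \left(t - 9\right)}{3} = - 3 t^{2} \left(-9 + t\right) \frac{1}{3} = - t^{2} \left(-9 + t\right)$)
$- 29 \left(10 + f{\left(4 \left(-3\right) + m{\left(2 \right)} \right)}\right) = - 29 \left(10 + \left(4 \left(-3\right) + \left(-2 + 2\right)\right)^{2} \left(9 - \left(4 \left(-3\right) + \left(-2 + 2\right)\right)\right)\right) = - 29 \left(10 + \left(-12 + 0\right)^{2} \left(9 - \left(-12 + 0\right)\right)\right) = - 29 \left(10 + \left(-12\right)^{2} \left(9 - -12\right)\right) = - 29 \left(10 + 144 \left(9 + 12\right)\right) = - 29 \left(10 + 144 \cdot 21\right) = - 29 \left(10 + 3024\right) = \left(-29\right) 3034 = -87986$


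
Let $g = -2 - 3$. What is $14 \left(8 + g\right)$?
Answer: $42$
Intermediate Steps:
$g = -5$ ($g = -2 - 3 = -5$)
$14 \left(8 + g\right) = 14 \left(8 - 5\right) = 14 \cdot 3 = 42$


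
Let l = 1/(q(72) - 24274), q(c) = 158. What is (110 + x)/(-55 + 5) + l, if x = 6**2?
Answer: -1760493/602900 ≈ -2.9200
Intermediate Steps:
l = -1/24116 (l = 1/(158 - 24274) = 1/(-24116) = -1/24116 ≈ -4.1466e-5)
x = 36
(110 + x)/(-55 + 5) + l = (110 + 36)/(-55 + 5) - 1/24116 = 146/(-50) - 1/24116 = 146*(-1/50) - 1/24116 = -73/25 - 1/24116 = -1760493/602900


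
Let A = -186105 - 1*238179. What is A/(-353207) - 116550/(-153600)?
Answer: 708908655/361683968 ≈ 1.9600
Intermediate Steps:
A = -424284 (A = -186105 - 238179 = -424284)
A/(-353207) - 116550/(-153600) = -424284/(-353207) - 116550/(-153600) = -424284*(-1/353207) - 116550*(-1/153600) = 424284/353207 + 777/1024 = 708908655/361683968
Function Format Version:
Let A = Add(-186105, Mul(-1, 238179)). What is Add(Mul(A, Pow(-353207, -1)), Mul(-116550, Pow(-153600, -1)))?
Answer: Rational(708908655, 361683968) ≈ 1.9600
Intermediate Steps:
A = -424284 (A = Add(-186105, -238179) = -424284)
Add(Mul(A, Pow(-353207, -1)), Mul(-116550, Pow(-153600, -1))) = Add(Mul(-424284, Pow(-353207, -1)), Mul(-116550, Pow(-153600, -1))) = Add(Mul(-424284, Rational(-1, 353207)), Mul(-116550, Rational(-1, 153600))) = Add(Rational(424284, 353207), Rational(777, 1024)) = Rational(708908655, 361683968)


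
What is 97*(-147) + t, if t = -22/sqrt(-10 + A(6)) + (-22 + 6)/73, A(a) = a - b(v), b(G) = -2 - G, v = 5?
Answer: -1040923/73 - 22*sqrt(3)/3 ≈ -14272.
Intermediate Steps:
A(a) = 7 + a (A(a) = a - (-2 - 1*5) = a - (-2 - 5) = a - 1*(-7) = a + 7 = 7 + a)
t = -16/73 - 22*sqrt(3)/3 (t = -22/sqrt(-10 + (7 + 6)) + (-22 + 6)/73 = -22/sqrt(-10 + 13) - 16*1/73 = -22*sqrt(3)/3 - 16/73 = -16/73 - 22*sqrt(3)/3 ≈ -12.921)
97*(-147) + t = 97*(-147) + (-16/73 - 22*sqrt(3)/3) = -14259 + (-16/73 - 22*sqrt(3)/3) = -1040923/73 - 22*sqrt(3)/3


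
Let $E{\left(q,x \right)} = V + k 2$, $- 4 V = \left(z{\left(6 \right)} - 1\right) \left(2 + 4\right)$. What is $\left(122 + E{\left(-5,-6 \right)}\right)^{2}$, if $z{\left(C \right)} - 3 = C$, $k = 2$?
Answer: $12996$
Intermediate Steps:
$z{\left(C \right)} = 3 + C$
$V = -12$ ($V = - \frac{\left(\left(3 + 6\right) - 1\right) \left(2 + 4\right)}{4} = - \frac{\left(9 - 1\right) 6}{4} = - \frac{8 \cdot 6}{4} = \left(- \frac{1}{4}\right) 48 = -12$)
$E{\left(q,x \right)} = -8$ ($E{\left(q,x \right)} = -12 + 2 \cdot 2 = -12 + 4 = -8$)
$\left(122 + E{\left(-5,-6 \right)}\right)^{2} = \left(122 - 8\right)^{2} = 114^{2} = 12996$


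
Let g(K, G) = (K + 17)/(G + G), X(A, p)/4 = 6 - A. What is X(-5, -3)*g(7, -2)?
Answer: -264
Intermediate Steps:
X(A, p) = 24 - 4*A (X(A, p) = 4*(6 - A) = 24 - 4*A)
g(K, G) = (17 + K)/(2*G) (g(K, G) = (17 + K)/((2*G)) = (17 + K)*(1/(2*G)) = (17 + K)/(2*G))
X(-5, -3)*g(7, -2) = (24 - 4*(-5))*((½)*(17 + 7)/(-2)) = (24 + 20)*((½)*(-½)*24) = 44*(-6) = -264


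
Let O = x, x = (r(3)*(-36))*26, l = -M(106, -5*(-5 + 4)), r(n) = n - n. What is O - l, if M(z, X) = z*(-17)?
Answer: -1802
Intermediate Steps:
r(n) = 0
M(z, X) = -17*z
l = 1802 (l = -(-17)*106 = -1*(-1802) = 1802)
x = 0 (x = (0*(-36))*26 = 0*26 = 0)
O = 0
O - l = 0 - 1*1802 = 0 - 1802 = -1802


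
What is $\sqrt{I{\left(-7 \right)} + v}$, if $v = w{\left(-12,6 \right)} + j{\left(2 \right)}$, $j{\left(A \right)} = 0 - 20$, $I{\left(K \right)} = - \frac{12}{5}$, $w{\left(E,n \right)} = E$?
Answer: $\frac{2 i \sqrt{215}}{5} \approx 5.8652 i$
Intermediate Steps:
$I{\left(K \right)} = - \frac{12}{5}$ ($I{\left(K \right)} = \left(-12\right) \frac{1}{5} = - \frac{12}{5}$)
$j{\left(A \right)} = -20$ ($j{\left(A \right)} = 0 - 20 = -20$)
$v = -32$ ($v = -12 - 20 = -32$)
$\sqrt{I{\left(-7 \right)} + v} = \sqrt{- \frac{12}{5} - 32} = \sqrt{- \frac{172}{5}} = \frac{2 i \sqrt{215}}{5}$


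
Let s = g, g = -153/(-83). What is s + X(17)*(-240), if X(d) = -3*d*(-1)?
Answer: -1015767/83 ≈ -12238.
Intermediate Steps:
g = 153/83 (g = -153*(-1/83) = 153/83 ≈ 1.8434)
X(d) = 3*d
s = 153/83 ≈ 1.8434
s + X(17)*(-240) = 153/83 + (3*17)*(-240) = 153/83 + 51*(-240) = 153/83 - 12240 = -1015767/83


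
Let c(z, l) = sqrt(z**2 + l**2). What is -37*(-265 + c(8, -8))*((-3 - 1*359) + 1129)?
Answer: 7520435 - 227032*sqrt(2) ≈ 7.1994e+6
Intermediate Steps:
c(z, l) = sqrt(l**2 + z**2)
-37*(-265 + c(8, -8))*((-3 - 1*359) + 1129) = -37*(-265 + sqrt((-8)**2 + 8**2))*((-3 - 1*359) + 1129) = -37*(-265 + sqrt(64 + 64))*((-3 - 359) + 1129) = -37*(-265 + sqrt(128))*(-362 + 1129) = -37*(-265 + 8*sqrt(2))*767 = -37*(-203255 + 6136*sqrt(2)) = 7520435 - 227032*sqrt(2)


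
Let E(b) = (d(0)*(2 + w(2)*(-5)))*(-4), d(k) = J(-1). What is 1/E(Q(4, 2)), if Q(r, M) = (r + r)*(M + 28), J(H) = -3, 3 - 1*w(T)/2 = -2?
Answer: -1/576 ≈ -0.0017361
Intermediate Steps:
w(T) = 10 (w(T) = 6 - 2*(-2) = 6 + 4 = 10)
Q(r, M) = 2*r*(28 + M) (Q(r, M) = (2*r)*(28 + M) = 2*r*(28 + M))
d(k) = -3
E(b) = -576 (E(b) = -3*(2 + 10*(-5))*(-4) = -3*(2 - 50)*(-4) = -3*(-48)*(-4) = 144*(-4) = -576)
1/E(Q(4, 2)) = 1/(-576) = -1/576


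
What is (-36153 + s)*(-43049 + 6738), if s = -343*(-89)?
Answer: 204285686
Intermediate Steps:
s = 30527
(-36153 + s)*(-43049 + 6738) = (-36153 + 30527)*(-43049 + 6738) = -5626*(-36311) = 204285686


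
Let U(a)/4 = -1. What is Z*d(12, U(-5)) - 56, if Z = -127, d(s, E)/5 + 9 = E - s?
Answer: 15819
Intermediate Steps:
U(a) = -4 (U(a) = 4*(-1) = -4)
d(s, E) = -45 - 5*s + 5*E (d(s, E) = -45 + 5*(E - s) = -45 + (-5*s + 5*E) = -45 - 5*s + 5*E)
Z*d(12, U(-5)) - 56 = -127*(-45 - 5*12 + 5*(-4)) - 56 = -127*(-45 - 60 - 20) - 56 = -127*(-125) - 56 = 15875 - 56 = 15819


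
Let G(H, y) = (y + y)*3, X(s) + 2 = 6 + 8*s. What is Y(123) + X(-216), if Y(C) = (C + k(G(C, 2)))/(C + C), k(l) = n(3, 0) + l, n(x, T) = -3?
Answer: -70662/41 ≈ -1723.5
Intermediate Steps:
X(s) = 4 + 8*s (X(s) = -2 + (6 + 8*s) = 4 + 8*s)
G(H, y) = 6*y (G(H, y) = (2*y)*3 = 6*y)
k(l) = -3 + l
Y(C) = (9 + C)/(2*C) (Y(C) = (C + (-3 + 6*2))/(C + C) = (C + (-3 + 12))/((2*C)) = (C + 9)*(1/(2*C)) = (9 + C)*(1/(2*C)) = (9 + C)/(2*C))
Y(123) + X(-216) = (½)*(9 + 123)/123 + (4 + 8*(-216)) = (½)*(1/123)*132 + (4 - 1728) = 22/41 - 1724 = -70662/41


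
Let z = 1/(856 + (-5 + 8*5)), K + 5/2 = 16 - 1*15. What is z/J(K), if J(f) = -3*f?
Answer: 2/8019 ≈ 0.00024941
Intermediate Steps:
K = -3/2 (K = -5/2 + (16 - 1*15) = -5/2 + (16 - 15) = -5/2 + 1 = -3/2 ≈ -1.5000)
z = 1/891 (z = 1/(856 + (-5 + 40)) = 1/(856 + 35) = 1/891 ≈ 0.0011223)
z/J(K) = 1/(891*((-3*(-3/2)))) = 1/(891*(9/2)) = (1/891)*(2/9) = 2/8019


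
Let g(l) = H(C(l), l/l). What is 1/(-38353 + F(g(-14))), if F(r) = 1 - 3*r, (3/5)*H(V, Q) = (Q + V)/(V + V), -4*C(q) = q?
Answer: -14/536973 ≈ -2.6072e-5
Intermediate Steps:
C(q) = -q/4
H(V, Q) = 5*(Q + V)/(6*V) (H(V, Q) = 5*((Q + V)/(V + V))/3 = 5*((Q + V)/((2*V)))/3 = 5*((Q + V)*(1/(2*V)))/3 = 5*((Q + V)/(2*V))/3 = 5*(Q + V)/(6*V))
g(l) = -10*(1 - l/4)/(3*l) (g(l) = 5*(l/l - l/4)/(6*((-l/4))) = 5*(-4/l)*(1 - l/4)/6 = -10*(1 - l/4)/(3*l))
1/(-38353 + F(g(-14))) = 1/(-38353 + (1 - 5*(-4 - 14)/(2*(-14)))) = 1/(-38353 + (1 - 5*(-1)*(-18)/(2*14))) = 1/(-38353 + (1 - 3*15/14)) = 1/(-38353 + (1 - 45/14)) = 1/(-38353 - 31/14) = 1/(-536973/14) = -14/536973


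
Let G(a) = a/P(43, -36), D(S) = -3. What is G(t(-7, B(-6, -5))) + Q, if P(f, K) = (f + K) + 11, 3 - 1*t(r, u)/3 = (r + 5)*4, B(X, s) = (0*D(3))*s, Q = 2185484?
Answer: 13112915/6 ≈ 2.1855e+6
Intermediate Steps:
B(X, s) = 0 (B(X, s) = (0*(-3))*s = 0*s = 0)
t(r, u) = -51 - 12*r (t(r, u) = 9 - 3*(r + 5)*4 = 9 - 3*(5 + r)*4 = 9 - 3*(20 + 4*r) = 9 + (-60 - 12*r) = -51 - 12*r)
P(f, K) = 11 + K + f (P(f, K) = (K + f) + 11 = 11 + K + f)
G(a) = a/18 (G(a) = a/(11 - 36 + 43) = a/18)
G(t(-7, B(-6, -5))) + Q = (-51 - 12*(-7))/18 + 2185484 = (-51 + 84)/18 + 2185484 = (1/18)*33 + 2185484 = 11/6 + 2185484 = 13112915/6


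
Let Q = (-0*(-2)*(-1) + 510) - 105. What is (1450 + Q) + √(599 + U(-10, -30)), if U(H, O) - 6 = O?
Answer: 1855 + 5*√23 ≈ 1879.0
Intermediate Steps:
U(H, O) = 6 + O
Q = 405 (Q = (-6*0*(-1) + 510) - 105 = (0*(-1) + 510) - 105 = (0 + 510) - 105 = 510 - 105 = 405)
(1450 + Q) + √(599 + U(-10, -30)) = (1450 + 405) + √(599 + (6 - 30)) = 1855 + √(599 - 24) = 1855 + √575 = 1855 + 5*√23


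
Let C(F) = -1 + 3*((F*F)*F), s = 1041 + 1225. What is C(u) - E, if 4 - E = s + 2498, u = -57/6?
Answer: 17495/8 ≈ 2186.9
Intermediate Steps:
s = 2266
u = -19/2 (u = -57*⅙ = -19/2 ≈ -9.5000)
E = -4760 (E = 4 - (2266 + 2498) = 4 - 1*4764 = 4 - 4764 = -4760)
C(F) = -1 + 3*F³ (C(F) = -1 + 3*(F²*F) = -1 + 3*F³)
C(u) - E = (-1 + 3*(-19/2)³) - 1*(-4760) = (-1 + 3*(-6859/8)) + 4760 = (-1 - 20577/8) + 4760 = -20585/8 + 4760 = 17495/8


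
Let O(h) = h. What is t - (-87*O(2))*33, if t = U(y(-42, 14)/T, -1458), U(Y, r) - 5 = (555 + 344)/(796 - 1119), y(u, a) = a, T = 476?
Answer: 1855382/323 ≈ 5744.2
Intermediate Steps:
U(Y, r) = 716/323 (U(Y, r) = 5 + (555 + 344)/(796 - 1119) = 5 + 899/(-323) = 5 + 899*(-1/323) = 5 - 899/323 = 716/323)
t = 716/323 ≈ 2.2167
t - (-87*O(2))*33 = 716/323 - (-87*2)*33 = 716/323 - (-174)*33 = 716/323 - 1*(-5742) = 716/323 + 5742 = 1855382/323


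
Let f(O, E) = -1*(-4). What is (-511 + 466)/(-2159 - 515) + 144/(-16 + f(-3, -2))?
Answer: -32043/2674 ≈ -11.983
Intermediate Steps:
f(O, E) = 4
(-511 + 466)/(-2159 - 515) + 144/(-16 + f(-3, -2)) = (-511 + 466)/(-2159 - 515) + 144/(-16 + 4) = -45/(-2674) + 144/(-12) = -45*(-1/2674) - 1/12*144 = 45/2674 - 12 = -32043/2674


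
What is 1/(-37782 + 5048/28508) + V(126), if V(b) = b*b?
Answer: 4274947214425/269271052 ≈ 15876.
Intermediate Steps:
V(b) = b²
1/(-37782 + 5048/28508) + V(126) = 1/(-37782 + 5048/28508) + 126² = 1/(-37782 + 5048*(1/28508)) + 15876 = 1/(-37782 + 1262/7127) + 15876 = 1/(-269271052/7127) + 15876 = -7127/269271052 + 15876 = 4274947214425/269271052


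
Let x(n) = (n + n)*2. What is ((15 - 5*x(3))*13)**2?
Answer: 342225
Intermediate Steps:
x(n) = 4*n (x(n) = (2*n)*2 = 4*n)
((15 - 5*x(3))*13)**2 = ((15 - 20*3)*13)**2 = ((15 - 5*12)*13)**2 = ((15 - 60)*13)**2 = (-45*13)**2 = (-585)**2 = 342225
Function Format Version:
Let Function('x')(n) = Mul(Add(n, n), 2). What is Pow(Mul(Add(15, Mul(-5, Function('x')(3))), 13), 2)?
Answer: 342225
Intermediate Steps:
Function('x')(n) = Mul(4, n) (Function('x')(n) = Mul(Mul(2, n), 2) = Mul(4, n))
Pow(Mul(Add(15, Mul(-5, Function('x')(3))), 13), 2) = Pow(Mul(Add(15, Mul(-5, Mul(4, 3))), 13), 2) = Pow(Mul(Add(15, Mul(-5, 12)), 13), 2) = Pow(Mul(Add(15, -60), 13), 2) = Pow(Mul(-45, 13), 2) = Pow(-585, 2) = 342225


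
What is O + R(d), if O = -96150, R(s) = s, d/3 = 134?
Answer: -95748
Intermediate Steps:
d = 402 (d = 3*134 = 402)
O + R(d) = -96150 + 402 = -95748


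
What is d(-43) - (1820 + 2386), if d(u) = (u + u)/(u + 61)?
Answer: -37897/9 ≈ -4210.8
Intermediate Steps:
d(u) = 2*u/(61 + u) (d(u) = (2*u)/(61 + u) = 2*u/(61 + u))
d(-43) - (1820 + 2386) = 2*(-43)/(61 - 43) - (1820 + 2386) = 2*(-43)/18 - 1*4206 = 2*(-43)*(1/18) - 4206 = -43/9 - 4206 = -37897/9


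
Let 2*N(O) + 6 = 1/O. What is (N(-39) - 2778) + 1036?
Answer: -136111/78 ≈ -1745.0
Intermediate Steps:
N(O) = -3 + 1/(2*O)
(N(-39) - 2778) + 1036 = ((-3 + (½)/(-39)) - 2778) + 1036 = ((-3 + (½)*(-1/39)) - 2778) + 1036 = ((-3 - 1/78) - 2778) + 1036 = (-235/78 - 2778) + 1036 = -216919/78 + 1036 = -136111/78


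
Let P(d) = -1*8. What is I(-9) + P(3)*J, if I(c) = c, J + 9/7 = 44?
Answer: -2455/7 ≈ -350.71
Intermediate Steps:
J = 299/7 (J = -9/7 + 44 = 299/7 ≈ 42.714)
P(d) = -8
I(-9) + P(3)*J = -9 - 8*299/7 = -9 - 2392/7 = -2455/7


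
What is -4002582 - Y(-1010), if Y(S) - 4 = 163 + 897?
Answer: -4003646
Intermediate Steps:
Y(S) = 1064 (Y(S) = 4 + (163 + 897) = 4 + 1060 = 1064)
-4002582 - Y(-1010) = -4002582 - 1*1064 = -4002582 - 1064 = -4003646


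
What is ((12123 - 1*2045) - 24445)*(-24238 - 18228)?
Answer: 610109022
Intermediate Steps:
((12123 - 1*2045) - 24445)*(-24238 - 18228) = ((12123 - 2045) - 24445)*(-42466) = (10078 - 24445)*(-42466) = -14367*(-42466) = 610109022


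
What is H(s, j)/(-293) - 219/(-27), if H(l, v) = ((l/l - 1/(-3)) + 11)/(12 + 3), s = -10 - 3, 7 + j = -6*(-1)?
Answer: 35636/4395 ≈ 8.1083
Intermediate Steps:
j = -1 (j = -7 - 6*(-1) = -7 + 6 = -1)
s = -13
H(l, v) = 37/45 (H(l, v) = ((1 - 1*(-⅓)) + 11)/15 = ((1 + ⅓) + 11)*(1/15) = (4/3 + 11)*(1/15) = (37/3)*(1/15) = 37/45)
H(s, j)/(-293) - 219/(-27) = (37/45)/(-293) - 219/(-27) = (37/45)*(-1/293) - 219*(-1/27) = -37/13185 + 73/9 = 35636/4395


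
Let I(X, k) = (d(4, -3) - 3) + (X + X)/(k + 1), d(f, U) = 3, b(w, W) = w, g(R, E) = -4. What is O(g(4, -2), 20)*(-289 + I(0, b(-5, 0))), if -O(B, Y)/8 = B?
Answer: -9248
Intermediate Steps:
O(B, Y) = -8*B
I(X, k) = 2*X/(1 + k) (I(X, k) = (3 - 3) + (X + X)/(k + 1) = 0 + (2*X)/(1 + k) = 0 + 2*X/(1 + k) = 2*X/(1 + k))
O(g(4, -2), 20)*(-289 + I(0, b(-5, 0))) = (-8*(-4))*(-289 + 2*0/(1 - 5)) = 32*(-289 + 2*0/(-4)) = 32*(-289 + 2*0*(-¼)) = 32*(-289 + 0) = 32*(-289) = -9248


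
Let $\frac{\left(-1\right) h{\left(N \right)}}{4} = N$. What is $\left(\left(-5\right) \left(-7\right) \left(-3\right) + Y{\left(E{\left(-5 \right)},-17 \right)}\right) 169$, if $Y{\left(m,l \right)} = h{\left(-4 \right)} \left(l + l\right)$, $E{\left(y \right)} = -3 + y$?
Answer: $-109681$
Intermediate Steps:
$h{\left(N \right)} = - 4 N$
$Y{\left(m,l \right)} = 32 l$ ($Y{\left(m,l \right)} = \left(-4\right) \left(-4\right) \left(l + l\right) = 16 \cdot 2 l = 32 l$)
$\left(\left(-5\right) \left(-7\right) \left(-3\right) + Y{\left(E{\left(-5 \right)},-17 \right)}\right) 169 = \left(\left(-5\right) \left(-7\right) \left(-3\right) + 32 \left(-17\right)\right) 169 = \left(35 \left(-3\right) - 544\right) 169 = \left(-105 - 544\right) 169 = \left(-649\right) 169 = -109681$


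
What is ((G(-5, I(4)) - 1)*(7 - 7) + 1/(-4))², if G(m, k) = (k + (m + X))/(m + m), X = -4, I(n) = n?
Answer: 1/16 ≈ 0.062500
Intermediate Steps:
G(m, k) = (-4 + k + m)/(2*m) (G(m, k) = (k + (m - 4))/(m + m) = (k + (-4 + m))/((2*m)) = (-4 + k + m)*(1/(2*m)) = (-4 + k + m)/(2*m))
((G(-5, I(4)) - 1)*(7 - 7) + 1/(-4))² = (((½)*(-4 + 4 - 5)/(-5) - 1)*(7 - 7) + 1/(-4))² = (((½)*(-⅕)*(-5) - 1)*0 - ¼)² = ((½ - 1)*0 - ¼)² = (-½*0 - ¼)² = (0 - ¼)² = (-¼)² = 1/16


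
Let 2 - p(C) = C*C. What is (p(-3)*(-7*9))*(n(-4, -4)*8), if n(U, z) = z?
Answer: -14112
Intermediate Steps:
p(C) = 2 - C² (p(C) = 2 - C*C = 2 - C²)
(p(-3)*(-7*9))*(n(-4, -4)*8) = ((2 - 1*(-3)²)*(-7*9))*(-4*8) = ((2 - 1*9)*(-63))*(-32) = ((2 - 9)*(-63))*(-32) = -7*(-63)*(-32) = 441*(-32) = -14112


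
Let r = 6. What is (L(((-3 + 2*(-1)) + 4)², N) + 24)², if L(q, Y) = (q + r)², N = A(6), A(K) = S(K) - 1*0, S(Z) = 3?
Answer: 5329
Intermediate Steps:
A(K) = 3 (A(K) = 3 - 1*0 = 3 + 0 = 3)
N = 3
L(q, Y) = (6 + q)² (L(q, Y) = (q + 6)² = (6 + q)²)
(L(((-3 + 2*(-1)) + 4)², N) + 24)² = ((6 + ((-3 + 2*(-1)) + 4)²)² + 24)² = ((6 + ((-3 - 2) + 4)²)² + 24)² = ((6 + (-5 + 4)²)² + 24)² = ((6 + (-1)²)² + 24)² = ((6 + 1)² + 24)² = (7² + 24)² = (49 + 24)² = 73² = 5329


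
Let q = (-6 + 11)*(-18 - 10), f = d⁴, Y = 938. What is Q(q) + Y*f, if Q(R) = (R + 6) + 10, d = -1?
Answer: 814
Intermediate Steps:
f = 1 (f = (-1)⁴ = 1)
q = -140 (q = 5*(-28) = -140)
Q(R) = 16 + R (Q(R) = (6 + R) + 10 = 16 + R)
Q(q) + Y*f = (16 - 140) + 938*1 = -124 + 938 = 814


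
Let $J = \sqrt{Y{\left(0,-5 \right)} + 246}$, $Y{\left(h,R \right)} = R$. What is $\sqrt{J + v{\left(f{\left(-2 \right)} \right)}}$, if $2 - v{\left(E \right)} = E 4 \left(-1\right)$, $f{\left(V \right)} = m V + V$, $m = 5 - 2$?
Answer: $\sqrt{-30 + \sqrt{241}} \approx 3.8047 i$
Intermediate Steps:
$m = 3$ ($m = 5 - 2 = 3$)
$f{\left(V \right)} = 4 V$ ($f{\left(V \right)} = 3 V + V = 4 V$)
$v{\left(E \right)} = 2 + 4 E$ ($v{\left(E \right)} = 2 - E 4 \left(-1\right) = 2 - 4 E \left(-1\right) = 2 - - 4 E = 2 + 4 E$)
$J = \sqrt{241}$ ($J = \sqrt{-5 + 246} = \sqrt{241} \approx 15.524$)
$\sqrt{J + v{\left(f{\left(-2 \right)} \right)}} = \sqrt{\sqrt{241} + \left(2 + 4 \cdot 4 \left(-2\right)\right)} = \sqrt{\sqrt{241} + \left(2 + 4 \left(-8\right)\right)} = \sqrt{\sqrt{241} + \left(2 - 32\right)} = \sqrt{\sqrt{241} - 30} = \sqrt{-30 + \sqrt{241}}$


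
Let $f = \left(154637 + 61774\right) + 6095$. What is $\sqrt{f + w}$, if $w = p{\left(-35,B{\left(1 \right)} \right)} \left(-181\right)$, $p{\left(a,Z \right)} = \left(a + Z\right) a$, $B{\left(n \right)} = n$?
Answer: $2 \sqrt{1779} \approx 84.356$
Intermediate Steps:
$f = 222506$ ($f = 216411 + 6095 = 222506$)
$p{\left(a,Z \right)} = a \left(Z + a\right)$ ($p{\left(a,Z \right)} = \left(Z + a\right) a = a \left(Z + a\right)$)
$w = -215390$ ($w = - 35 \left(1 - 35\right) \left(-181\right) = \left(-35\right) \left(-34\right) \left(-181\right) = 1190 \left(-181\right) = -215390$)
$\sqrt{f + w} = \sqrt{222506 - 215390} = \sqrt{7116} = 2 \sqrt{1779}$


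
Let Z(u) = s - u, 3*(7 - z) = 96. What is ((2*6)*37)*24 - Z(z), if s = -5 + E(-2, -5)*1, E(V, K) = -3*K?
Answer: 10621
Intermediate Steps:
s = 10 (s = -5 - 3*(-5)*1 = -5 + 15*1 = -5 + 15 = 10)
z = -25 (z = 7 - 1/3*96 = 7 - 32 = -25)
Z(u) = 10 - u
((2*6)*37)*24 - Z(z) = ((2*6)*37)*24 - (10 - 1*(-25)) = (12*37)*24 - (10 + 25) = 444*24 - 1*35 = 10656 - 35 = 10621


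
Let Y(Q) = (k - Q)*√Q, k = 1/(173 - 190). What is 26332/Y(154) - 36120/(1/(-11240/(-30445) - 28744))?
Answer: 6321721244160/6089 - 223822*√154/201663 ≈ 1.0382e+9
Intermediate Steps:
k = -1/17 (k = 1/(-17) = -1/17 ≈ -0.058824)
Y(Q) = √Q*(-1/17 - Q) (Y(Q) = (-1/17 - Q)*√Q = √Q*(-1/17 - Q))
26332/Y(154) - 36120/(1/(-11240/(-30445) - 28744)) = 26332/((√154*(-1/17 - 1*154))) - 36120/(1/(-11240/(-30445) - 28744)) = 26332/((√154*(-1/17 - 154))) - 36120/(1/(-11240*(-1/30445) - 28744)) = 26332/((√154*(-2619/17))) - 36120/(1/(2248/6089 - 28744)) = 26332/((-2619*√154/17)) - 36120/(1/(-175019968/6089)) = 26332*(-17*√154/403326) - 36120/(-6089/175019968) = -223822*√154/201663 - 36120*(-175019968/6089) = -223822*√154/201663 + 6321721244160/6089 = 6321721244160/6089 - 223822*√154/201663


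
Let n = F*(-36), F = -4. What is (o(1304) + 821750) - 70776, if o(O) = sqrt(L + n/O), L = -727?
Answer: 750974 + I*sqrt(19312729)/163 ≈ 7.5097e+5 + 26.961*I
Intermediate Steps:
n = 144 (n = -4*(-36) = 144)
o(O) = sqrt(-727 + 144/O)
(o(1304) + 821750) - 70776 = (sqrt(-727 + 144/1304) + 821750) - 70776 = (sqrt(-727 + 144*(1/1304)) + 821750) - 70776 = (sqrt(-727 + 18/163) + 821750) - 70776 = (sqrt(-118483/163) + 821750) - 70776 = (I*sqrt(19312729)/163 + 821750) - 70776 = (821750 + I*sqrt(19312729)/163) - 70776 = 750974 + I*sqrt(19312729)/163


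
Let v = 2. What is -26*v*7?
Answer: -364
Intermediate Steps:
-26*v*7 = -26*2*7 = -52*7 = -364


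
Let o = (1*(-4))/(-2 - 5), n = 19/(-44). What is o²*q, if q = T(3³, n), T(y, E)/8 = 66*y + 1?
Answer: 228224/49 ≈ 4657.6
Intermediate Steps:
n = -19/44 (n = 19*(-1/44) = -19/44 ≈ -0.43182)
T(y, E) = 8 + 528*y (T(y, E) = 8*(66*y + 1) = 8*(1 + 66*y) = 8 + 528*y)
q = 14264 (q = 8 + 528*3³ = 8 + 528*27 = 8 + 14256 = 14264)
o = 4/7 (o = -4/(-7) = -4*(-⅐) = 4/7 ≈ 0.57143)
o²*q = (4/7)²*14264 = (16/49)*14264 = 228224/49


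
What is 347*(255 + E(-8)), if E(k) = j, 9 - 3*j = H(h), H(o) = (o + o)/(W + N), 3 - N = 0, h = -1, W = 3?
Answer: 806081/9 ≈ 89565.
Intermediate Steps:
N = 3 (N = 3 - 1*0 = 3 + 0 = 3)
H(o) = o/3 (H(o) = (o + o)/(3 + 3) = (2*o)/6 = (2*o)*(1/6) = o/3)
j = 28/9 (j = 3 - (-1)/9 = 3 - 1/3*(-1/3) = 3 + 1/9 = 28/9 ≈ 3.1111)
E(k) = 28/9
347*(255 + E(-8)) = 347*(255 + 28/9) = 347*(2323/9) = 806081/9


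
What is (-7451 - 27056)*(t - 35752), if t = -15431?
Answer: 1766171781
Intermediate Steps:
(-7451 - 27056)*(t - 35752) = (-7451 - 27056)*(-15431 - 35752) = -34507*(-51183) = 1766171781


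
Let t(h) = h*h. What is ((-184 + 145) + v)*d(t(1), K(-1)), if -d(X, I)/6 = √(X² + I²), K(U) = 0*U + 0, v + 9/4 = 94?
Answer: -633/2 ≈ -316.50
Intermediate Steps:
v = 367/4 (v = -9/4 + 94 = 367/4 ≈ 91.750)
K(U) = 0 (K(U) = 0 + 0 = 0)
t(h) = h²
d(X, I) = -6*√(I² + X²) (d(X, I) = -6*√(X² + I²) = -6*√(I² + X²))
((-184 + 145) + v)*d(t(1), K(-1)) = ((-184 + 145) + 367/4)*(-6*√(0² + (1²)²)) = (-39 + 367/4)*(-6*√(0 + 1²)) = 211*(-6*√(0 + 1))/4 = 211*(-6*√1)/4 = 211*(-6*1)/4 = (211/4)*(-6) = -633/2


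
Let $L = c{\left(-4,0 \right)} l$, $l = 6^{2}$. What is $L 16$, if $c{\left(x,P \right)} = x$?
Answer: $-2304$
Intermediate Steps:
$l = 36$
$L = -144$ ($L = \left(-4\right) 36 = -144$)
$L 16 = \left(-144\right) 16 = -2304$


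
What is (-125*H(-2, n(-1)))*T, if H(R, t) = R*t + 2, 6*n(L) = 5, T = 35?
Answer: -4375/3 ≈ -1458.3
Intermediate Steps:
n(L) = ⅚ (n(L) = (⅙)*5 = ⅚)
H(R, t) = 2 + R*t
(-125*H(-2, n(-1)))*T = -125*(2 - 2*⅚)*35 = -125*(2 - 5/3)*35 = -125*⅓*35 = -125/3*35 = -4375/3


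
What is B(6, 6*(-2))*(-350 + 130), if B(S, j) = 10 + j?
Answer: 440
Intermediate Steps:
B(6, 6*(-2))*(-350 + 130) = (10 + 6*(-2))*(-350 + 130) = (10 - 12)*(-220) = -2*(-220) = 440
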